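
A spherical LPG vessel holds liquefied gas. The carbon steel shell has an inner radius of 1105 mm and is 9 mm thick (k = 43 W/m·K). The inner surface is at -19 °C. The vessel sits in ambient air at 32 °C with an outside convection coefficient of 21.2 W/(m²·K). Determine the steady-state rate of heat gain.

Radial (spherical) resistances in series:
R_carbon steel shell = (1/1.105 − 1/1.114)/(4π×43) = 1.353×10^-5 K/W
R_outer film = 1/(h·4πr_o²) = 1/(21.2×4π×1.114²) = 0.003025 K/W
R_total = 0.003038 K/W
Q = ΔT/R_total = 51/0.003038

Q ≈ 16800 W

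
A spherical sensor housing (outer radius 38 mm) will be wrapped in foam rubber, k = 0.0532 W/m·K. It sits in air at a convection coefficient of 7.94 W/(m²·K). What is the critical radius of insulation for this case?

For a sphere r_cr = 2k/h = 2×0.0532/7.94
r_cr = 13.4 mm; since the bare radius (38 mm) is above r_cr, any added insulation will reduce heat loss.

r_cr ≈ 13.4 mm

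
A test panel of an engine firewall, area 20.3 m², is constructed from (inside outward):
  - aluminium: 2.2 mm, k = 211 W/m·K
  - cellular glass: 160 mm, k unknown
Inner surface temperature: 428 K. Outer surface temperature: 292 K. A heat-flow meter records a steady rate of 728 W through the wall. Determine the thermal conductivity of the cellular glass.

Using the resistance-network approach (series):
R_aluminium = L/(kA) = 0.0022/(211×20.3) = 5.136×10^-7 K/W
Sum of known resistances R_other = 5.136×10^-7 K/W
Total R = ΔT/Q = 136/728 = 0.1868 K/W
R_cellular glass = R_total − R_other = 0.1868 K/W
k = L/(R·A) = 0.16/(0.1868×20.3)

k ≈ 0.0422 W/(m·K)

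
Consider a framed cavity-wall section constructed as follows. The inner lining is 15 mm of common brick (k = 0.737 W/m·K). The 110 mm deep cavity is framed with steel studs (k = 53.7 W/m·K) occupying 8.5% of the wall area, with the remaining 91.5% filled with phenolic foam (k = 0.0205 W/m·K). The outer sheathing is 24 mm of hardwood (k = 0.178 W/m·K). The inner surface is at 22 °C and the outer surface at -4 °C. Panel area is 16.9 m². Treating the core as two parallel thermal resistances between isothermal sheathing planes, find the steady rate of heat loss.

Q ≈ 2450 W

Sheathing layers in series; stud and cavity paths in parallel between them.
R_inner = 0.015/(0.737×16.9) = 0.001204 K/W
R_stud  = 0.11/(53.7×0.085×16.9) = 0.001426 K/W
R_cav   = 0.11/(0.0205×0.915×16.9) = 0.347 K/W
1/R_core = 1/R_stud + 1/R_cav → R_core = 0.00142 K/W
R_outer = 0.024/(0.178×16.9) = 0.007978 K/W
R_total = 0.0106 K/W
Q = ΔT/R_total = 26/0.0106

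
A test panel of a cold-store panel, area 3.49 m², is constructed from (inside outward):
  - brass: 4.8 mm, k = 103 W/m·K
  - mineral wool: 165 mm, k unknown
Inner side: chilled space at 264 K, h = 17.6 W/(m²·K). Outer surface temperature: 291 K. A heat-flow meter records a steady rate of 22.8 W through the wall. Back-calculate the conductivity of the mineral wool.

Using the resistance-network approach (series):
R_inner film = 1/(h_i·A) = 1/(17.6×3.49) = 0.01628 K/W
R_brass = L/(kA) = 0.0048/(103×3.49) = 1.335×10^-5 K/W
Sum of known resistances R_other = 0.01629 K/W
Total R = ΔT/Q = 27/22.8 = 1.184 K/W
R_mineral wool = R_total − R_other = 1.168 K/W
k = L/(R·A) = 0.165/(1.168×3.49)

k ≈ 0.0405 W/(m·K)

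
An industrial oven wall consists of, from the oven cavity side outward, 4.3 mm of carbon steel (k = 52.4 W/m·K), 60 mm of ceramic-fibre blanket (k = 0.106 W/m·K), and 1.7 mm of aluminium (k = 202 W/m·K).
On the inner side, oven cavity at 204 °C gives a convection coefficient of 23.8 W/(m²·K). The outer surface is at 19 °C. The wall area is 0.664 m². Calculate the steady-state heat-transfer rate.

Q ≈ 202 W

Thermal resistances in series:
R_inner film = 1/(h_i·A) = 1/(23.8×0.664) = 0.06328 K/W
R_carbon steel = L/(kA) = 0.0043/(52.4×0.664) = 1.236×10^-4 K/W
R_ceramic-fibre blanket = L/(kA) = 0.06/(0.106×0.664) = 0.8525 K/W
R_aluminium = L/(kA) = 0.0017/(202×0.664) = 1.267×10^-5 K/W
R_total = 0.9159 K/W
Q = ΔT / R_total = 185 / 0.9159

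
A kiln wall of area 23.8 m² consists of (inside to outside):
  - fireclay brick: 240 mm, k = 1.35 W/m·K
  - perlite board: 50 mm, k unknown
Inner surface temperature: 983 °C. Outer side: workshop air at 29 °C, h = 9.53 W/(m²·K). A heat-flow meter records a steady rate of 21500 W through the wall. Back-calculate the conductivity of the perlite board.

k ≈ 0.0647 W/(m·K)

Model the wall as resistances in series:
R_fireclay brick = L/(kA) = 0.24/(1.35×23.8) = 0.00747 K/W
R_outer film = 1/(h_o·A) = 1/(9.53×23.8) = 0.004409 K/W
Sum of known resistances R_other = 0.01188 K/W
Total R = ΔT/Q = 954/21500 = 0.04437 K/W
R_perlite board = R_total − R_other = 0.03249 K/W
k = L/(R·A) = 0.05/(0.03249×23.8)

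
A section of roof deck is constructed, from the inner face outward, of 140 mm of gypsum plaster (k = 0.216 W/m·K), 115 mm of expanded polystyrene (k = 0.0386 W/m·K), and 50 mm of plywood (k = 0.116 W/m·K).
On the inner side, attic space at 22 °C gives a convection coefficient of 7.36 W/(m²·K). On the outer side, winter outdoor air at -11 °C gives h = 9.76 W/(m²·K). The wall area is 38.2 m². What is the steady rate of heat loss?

Q ≈ 293 W

Series thermal resistances:
R_inner film = 1/(h_i·A) = 1/(7.36×38.2) = 0.003557 K/W
R_gypsum plaster = L/(kA) = 0.14/(0.216×38.2) = 0.01697 K/W
R_expanded polystyrene = L/(kA) = 0.115/(0.0386×38.2) = 0.07799 K/W
R_plywood = L/(kA) = 0.05/(0.116×38.2) = 0.01128 K/W
R_outer film = 1/(h_o·A) = 1/(9.76×38.2) = 0.002682 K/W
R_total = 0.1125 K/W
Q = ΔT / R_total = 33 / 0.1125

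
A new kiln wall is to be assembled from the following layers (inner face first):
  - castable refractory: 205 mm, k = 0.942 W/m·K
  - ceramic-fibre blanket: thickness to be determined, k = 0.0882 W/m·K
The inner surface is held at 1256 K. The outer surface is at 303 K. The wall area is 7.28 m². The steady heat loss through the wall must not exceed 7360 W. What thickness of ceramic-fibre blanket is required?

L ≈ 63.9 mm

Treating each layer as a thermal resistance in series:
R_castable refractory = L/(kA) = 0.205/(0.942×7.28) = 0.02989 K/W
Sum of the known resistances R_other = 0.02989 K/W
Required total resistance R_tot = ΔT/Q_allow = 953/7360 = 0.1295 K/W
R_ceramic-fibre blanket = R_tot − R_other = 0.09959 K/W
L = R·k·A = 0.09959×0.0882×7.28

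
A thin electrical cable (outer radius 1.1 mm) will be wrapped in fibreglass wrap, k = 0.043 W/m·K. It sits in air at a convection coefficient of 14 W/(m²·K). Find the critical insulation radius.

For a cylinder r_cr = k/h = 0.043/14
r_cr = 3.07 mm; since the bare radius (1.1 mm) is below r_cr, adding a thin layer of insulation will *increase* heat loss.

r_cr ≈ 3.07 mm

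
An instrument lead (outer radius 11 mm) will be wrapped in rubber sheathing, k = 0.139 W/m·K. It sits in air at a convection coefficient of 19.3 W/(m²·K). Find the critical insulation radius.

For a cylinder r_cr = k/h = 0.139/19.3
r_cr = 7.2 mm; since the bare radius (11 mm) is above r_cr, any added insulation will reduce heat loss.

r_cr ≈ 7.2 mm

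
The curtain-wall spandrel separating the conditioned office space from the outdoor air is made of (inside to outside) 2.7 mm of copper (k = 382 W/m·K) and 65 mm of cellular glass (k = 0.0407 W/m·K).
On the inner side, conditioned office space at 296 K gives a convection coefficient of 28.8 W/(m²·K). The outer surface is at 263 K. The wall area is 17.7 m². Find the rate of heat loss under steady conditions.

Q ≈ 358 W

Using the resistance-network approach (series):
R_inner film = 1/(h_i·A) = 1/(28.8×17.7) = 0.001962 K/W
R_copper = L/(kA) = 0.0027/(382×17.7) = 3.993×10^-7 K/W
R_cellular glass = L/(kA) = 0.065/(0.0407×17.7) = 0.09023 K/W
R_total = 0.09219 K/W
Q = ΔT / R_total = 33 / 0.09219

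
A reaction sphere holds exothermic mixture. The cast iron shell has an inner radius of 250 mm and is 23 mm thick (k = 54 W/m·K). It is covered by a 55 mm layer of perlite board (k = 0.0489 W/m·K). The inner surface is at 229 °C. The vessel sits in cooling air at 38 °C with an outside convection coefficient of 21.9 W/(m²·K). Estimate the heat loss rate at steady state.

Q ≈ 185 W

Each spherical layer contributes R = (1/r_i − 1/r_o)/(4πk):
R_cast iron shell = (1/0.25 − 1/0.273)/(4π×54) = 4.966×10^-4 K/W
R_perlite board = (1/0.273 − 1/0.328)/(4π×0.0489) = 0.9996 K/W
R_outer film = 1/(h·4πr_o²) = 1/(21.9×4π×0.328²) = 0.03378 K/W
R_total = 1.034 K/W
Q = ΔT/R_total = 191/1.034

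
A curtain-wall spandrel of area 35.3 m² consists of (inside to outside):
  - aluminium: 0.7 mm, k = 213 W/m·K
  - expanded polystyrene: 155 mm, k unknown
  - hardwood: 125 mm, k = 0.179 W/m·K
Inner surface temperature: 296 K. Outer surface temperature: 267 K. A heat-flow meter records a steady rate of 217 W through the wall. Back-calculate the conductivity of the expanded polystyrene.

Treating each layer as a thermal resistance in series:
R_aluminium = L/(kA) = 0.0007/(213×35.3) = 9.31×10^-8 K/W
R_hardwood = L/(kA) = 0.125/(0.179×35.3) = 0.01978 K/W
Sum of known resistances R_other = 0.01978 K/W
Total R = ΔT/Q = 29/217 = 0.1336 K/W
R_expanded polystyrene = R_total − R_other = 0.1139 K/W
k = L/(R·A) = 0.155/(0.1139×35.3)

k ≈ 0.0386 W/(m·K)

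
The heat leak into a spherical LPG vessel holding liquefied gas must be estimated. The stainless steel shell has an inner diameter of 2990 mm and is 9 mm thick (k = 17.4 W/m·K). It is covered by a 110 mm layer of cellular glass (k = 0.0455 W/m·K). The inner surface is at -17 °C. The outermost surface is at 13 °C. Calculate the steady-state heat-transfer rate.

Q ≈ 378 W

Radial (spherical) resistances in series:
R_stainless steel shell = (1/1.495 − 1/1.504)/(4π×17.4) = 1.831×10^-5 K/W
R_cellular glass = (1/1.504 − 1/1.614)/(4π×0.0455) = 0.07925 K/W
R_total = 0.07927 K/W
Q = ΔT/R_total = 30/0.07927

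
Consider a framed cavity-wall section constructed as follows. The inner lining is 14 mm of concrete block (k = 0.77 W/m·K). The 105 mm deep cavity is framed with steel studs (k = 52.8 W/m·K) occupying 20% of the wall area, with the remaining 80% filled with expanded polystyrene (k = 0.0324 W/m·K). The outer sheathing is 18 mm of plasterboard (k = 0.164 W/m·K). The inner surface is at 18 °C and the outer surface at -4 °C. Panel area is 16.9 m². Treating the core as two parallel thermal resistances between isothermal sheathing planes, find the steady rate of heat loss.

Q ≈ 2700 W

Sheathing layers in series; stud and cavity paths in parallel between them.
R_inner = 0.014/(0.77×16.9) = 0.001076 K/W
R_stud  = 0.105/(52.8×0.2×16.9) = 5.884×10^-4 K/W
R_cav   = 0.105/(0.0324×0.8×16.9) = 0.2397 K/W
1/R_core = 1/R_stud + 1/R_cav → R_core = 5.869×10^-4 K/W
R_outer = 0.018/(0.164×16.9) = 0.006494 K/W
R_total = 0.008157 K/W
Q = ΔT/R_total = 22/0.008157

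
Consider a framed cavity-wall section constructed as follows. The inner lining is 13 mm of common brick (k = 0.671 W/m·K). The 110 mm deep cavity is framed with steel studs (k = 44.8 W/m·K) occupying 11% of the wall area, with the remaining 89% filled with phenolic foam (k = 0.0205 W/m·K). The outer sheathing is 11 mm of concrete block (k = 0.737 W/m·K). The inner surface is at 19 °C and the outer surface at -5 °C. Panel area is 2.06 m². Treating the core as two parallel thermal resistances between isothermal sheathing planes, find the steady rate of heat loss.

Q ≈ 874 W

Sheathing layers in series; stud and cavity paths in parallel between them.
R_inner = 0.013/(0.671×2.06) = 0.009405 K/W
R_stud  = 0.11/(44.8×0.11×2.06) = 0.01084 K/W
R_cav   = 0.11/(0.0205×0.89×2.06) = 2.927 K/W
1/R_core = 1/R_stud + 1/R_cav → R_core = 0.0108 K/W
R_outer = 0.011/(0.737×2.06) = 0.007245 K/W
R_total = 0.02745 K/W
Q = ΔT/R_total = 24/0.02745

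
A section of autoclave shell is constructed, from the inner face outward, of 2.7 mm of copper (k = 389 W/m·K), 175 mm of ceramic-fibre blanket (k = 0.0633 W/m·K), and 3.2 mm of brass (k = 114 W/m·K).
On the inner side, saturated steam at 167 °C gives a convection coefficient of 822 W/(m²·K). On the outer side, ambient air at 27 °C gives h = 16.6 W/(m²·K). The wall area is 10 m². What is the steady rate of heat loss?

Q ≈ 495 W

Model the wall as resistances in series:
R_inner film = 1/(h_i·A) = 1/(822×10) = 1.217×10^-4 K/W
R_copper = L/(kA) = 0.0027/(389×10) = 6.941×10^-7 K/W
R_ceramic-fibre blanket = L/(kA) = 0.175/(0.0633×10) = 0.2765 K/W
R_brass = L/(kA) = 0.0032/(114×10) = 2.807×10^-6 K/W
R_outer film = 1/(h_o·A) = 1/(16.6×10) = 0.006024 K/W
R_total = 0.2826 K/W
Q = ΔT / R_total = 140 / 0.2826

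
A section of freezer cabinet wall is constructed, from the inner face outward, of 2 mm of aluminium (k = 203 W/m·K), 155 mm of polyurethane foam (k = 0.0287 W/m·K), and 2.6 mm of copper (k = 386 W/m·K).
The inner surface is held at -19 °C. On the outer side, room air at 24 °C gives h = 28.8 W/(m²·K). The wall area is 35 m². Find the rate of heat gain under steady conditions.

Using the resistance-network approach (series):
R_aluminium = L/(kA) = 0.002/(203×35) = 2.815×10^-7 K/W
R_polyurethane foam = L/(kA) = 0.155/(0.0287×35) = 0.1543 K/W
R_copper = L/(kA) = 0.0026/(386×35) = 1.925×10^-7 K/W
R_outer film = 1/(h_o·A) = 1/(28.8×35) = 9.921×10^-4 K/W
R_total = 0.1553 K/W
Q = ΔT / R_total = 43 / 0.1553

Q ≈ 277 W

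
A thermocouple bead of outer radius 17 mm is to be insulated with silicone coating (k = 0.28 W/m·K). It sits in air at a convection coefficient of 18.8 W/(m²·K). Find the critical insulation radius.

r_cr ≈ 29.8 mm

For a sphere r_cr = 2k/h = 2×0.28/18.8
r_cr = 29.8 mm; since the bare radius (17 mm) is below r_cr, adding a thin layer of insulation will *increase* heat loss.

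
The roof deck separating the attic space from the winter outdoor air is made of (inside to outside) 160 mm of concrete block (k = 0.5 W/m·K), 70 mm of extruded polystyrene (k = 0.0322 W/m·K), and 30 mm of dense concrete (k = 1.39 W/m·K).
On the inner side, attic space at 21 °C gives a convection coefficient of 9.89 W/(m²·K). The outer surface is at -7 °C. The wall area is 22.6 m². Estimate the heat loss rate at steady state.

Model the wall as resistances in series:
R_inner film = 1/(h_i·A) = 1/(9.89×22.6) = 0.004474 K/W
R_concrete block = L/(kA) = 0.16/(0.5×22.6) = 0.01416 K/W
R_extruded polystyrene = L/(kA) = 0.07/(0.0322×22.6) = 0.09619 K/W
R_dense concrete = L/(kA) = 0.03/(1.39×22.6) = 9.55×10^-4 K/W
R_total = 0.1158 K/W
Q = ΔT / R_total = 28 / 0.1158

Q ≈ 242 W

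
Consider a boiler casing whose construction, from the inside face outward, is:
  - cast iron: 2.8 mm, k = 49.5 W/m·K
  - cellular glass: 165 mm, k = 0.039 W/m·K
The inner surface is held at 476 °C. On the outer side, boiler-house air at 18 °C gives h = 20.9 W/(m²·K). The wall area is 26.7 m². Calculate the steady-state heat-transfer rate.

Series thermal resistances:
R_cast iron = L/(kA) = 0.0028/(49.5×26.7) = 2.119×10^-6 K/W
R_cellular glass = L/(kA) = 0.165/(0.039×26.7) = 0.1585 K/W
R_outer film = 1/(h_o·A) = 1/(20.9×26.7) = 0.001792 K/W
R_total = 0.1602 K/W
Q = ΔT / R_total = 458 / 0.1602

Q ≈ 2860 W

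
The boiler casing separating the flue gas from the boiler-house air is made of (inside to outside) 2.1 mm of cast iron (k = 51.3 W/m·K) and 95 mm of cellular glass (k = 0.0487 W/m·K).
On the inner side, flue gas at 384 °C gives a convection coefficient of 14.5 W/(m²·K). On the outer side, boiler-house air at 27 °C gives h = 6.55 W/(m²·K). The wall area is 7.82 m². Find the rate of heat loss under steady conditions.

Q ≈ 1290 W

Treating each layer as a thermal resistance in series:
R_inner film = 1/(h_i·A) = 1/(14.5×7.82) = 0.008819 K/W
R_cast iron = L/(kA) = 0.0021/(51.3×7.82) = 5.235×10^-6 K/W
R_cellular glass = L/(kA) = 0.095/(0.0487×7.82) = 0.2495 K/W
R_outer film = 1/(h_o·A) = 1/(6.55×7.82) = 0.01952 K/W
R_total = 0.2778 K/W
Q = ΔT / R_total = 357 / 0.2778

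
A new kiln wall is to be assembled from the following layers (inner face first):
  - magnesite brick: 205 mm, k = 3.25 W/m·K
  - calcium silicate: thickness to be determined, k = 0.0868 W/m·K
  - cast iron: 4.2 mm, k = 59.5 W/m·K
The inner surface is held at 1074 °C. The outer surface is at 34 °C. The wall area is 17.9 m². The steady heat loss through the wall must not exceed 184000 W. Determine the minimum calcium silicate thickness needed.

Model the wall as resistances in series:
R_magnesite brick = L/(kA) = 0.205/(3.25×17.9) = 0.003524 K/W
R_cast iron = L/(kA) = 0.0042/(59.5×17.9) = 3.943×10^-6 K/W
Sum of the known resistances R_other = 0.003528 K/W
Required total resistance R_tot = ΔT/Q_allow = 1040/184000 = 0.005652 K/W
R_calcium silicate = R_tot − R_other = 0.002124 K/W
L = R·k·A = 0.002124×0.0868×17.9

L ≈ 3.3 mm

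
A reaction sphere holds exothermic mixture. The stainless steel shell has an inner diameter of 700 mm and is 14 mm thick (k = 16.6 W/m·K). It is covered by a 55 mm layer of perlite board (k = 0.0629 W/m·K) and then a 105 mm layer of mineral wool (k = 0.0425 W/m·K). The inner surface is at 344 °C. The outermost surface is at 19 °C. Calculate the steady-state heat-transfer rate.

Each spherical layer contributes R = (1/r_i − 1/r_o)/(4πk):
R_stainless steel shell = (1/0.35 − 1/0.364)/(4π×16.6) = 5.268×10^-4 K/W
R_perlite board = (1/0.364 − 1/0.419)/(4π×0.0629) = 0.4562 K/W
R_mineral wool = (1/0.419 − 1/0.524)/(4π×0.0425) = 0.8955 K/W
R_total = 1.352 K/W
Q = ΔT/R_total = 325/1.352

Q ≈ 240 W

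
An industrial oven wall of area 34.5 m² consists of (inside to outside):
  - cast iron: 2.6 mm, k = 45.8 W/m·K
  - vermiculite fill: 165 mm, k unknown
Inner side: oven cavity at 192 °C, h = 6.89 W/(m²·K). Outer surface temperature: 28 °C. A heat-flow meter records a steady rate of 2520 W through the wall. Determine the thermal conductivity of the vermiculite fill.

k ≈ 0.0786 W/(m·K)

Thermal resistances in series:
R_inner film = 1/(h_i·A) = 1/(6.89×34.5) = 0.004207 K/W
R_cast iron = L/(kA) = 0.0026/(45.8×34.5) = 1.645×10^-6 K/W
Sum of known resistances R_other = 0.004209 K/W
Total R = ΔT/Q = 164/2520 = 0.06508 K/W
R_vermiculite fill = R_total − R_other = 0.06087 K/W
k = L/(R·A) = 0.165/(0.06087×34.5)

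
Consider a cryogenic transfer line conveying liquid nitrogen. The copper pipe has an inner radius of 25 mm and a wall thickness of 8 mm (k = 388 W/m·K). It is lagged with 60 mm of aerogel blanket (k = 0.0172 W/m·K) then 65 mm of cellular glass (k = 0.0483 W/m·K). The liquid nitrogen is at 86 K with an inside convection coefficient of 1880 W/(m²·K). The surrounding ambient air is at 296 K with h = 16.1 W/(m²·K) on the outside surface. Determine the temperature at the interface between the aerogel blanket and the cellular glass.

Cylindrical conduction, so R = ln(r₂/r₁)/(2πkL) per layer, in series:
R_inner film = 1/(h_i·2πr₁L) = 1/(1880×2π×0.025×1) = 0.003386 K/W
R_copper pipe wall = ln(33/25)/(2π×388×1) = 1.139×10^-4 K/W
R_aerogel blanket = ln(93/33)/(2π×0.0172×1) = 9.587 K/W
R_cellular glass = ln(158/93)/(2π×0.0483×1) = 1.746 K/W
R_outer film = 1/(h_o·2πr_oL) = 1/(16.1×2π×0.158×1) = 0.06257 K/W
R_total = 11.4 K/W
Q = ΔT/R_total = 210/11.4
Q = 18.4 W/m
T_interface = T_inner + Q·ΣR(inner→interface) = 86 + 18.4×9.591

T ≈ 263 K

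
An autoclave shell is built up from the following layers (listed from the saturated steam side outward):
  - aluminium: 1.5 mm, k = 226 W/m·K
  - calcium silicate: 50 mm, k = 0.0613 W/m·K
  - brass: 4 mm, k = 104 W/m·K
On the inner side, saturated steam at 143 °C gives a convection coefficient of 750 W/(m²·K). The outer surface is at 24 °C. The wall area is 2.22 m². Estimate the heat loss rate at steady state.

Q ≈ 323 W

Model the wall as resistances in series:
R_inner film = 1/(h_i·A) = 1/(750×2.22) = 6.006×10^-4 K/W
R_aluminium = L/(kA) = 0.0015/(226×2.22) = 2.99×10^-6 K/W
R_calcium silicate = L/(kA) = 0.05/(0.0613×2.22) = 0.3674 K/W
R_brass = L/(kA) = 0.004/(104×2.22) = 1.733×10^-5 K/W
R_total = 0.368 K/W
Q = ΔT / R_total = 119 / 0.368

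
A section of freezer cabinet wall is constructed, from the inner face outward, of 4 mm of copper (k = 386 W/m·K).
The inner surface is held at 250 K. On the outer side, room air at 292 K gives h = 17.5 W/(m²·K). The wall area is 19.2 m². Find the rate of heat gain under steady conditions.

Q ≈ 14100 W

Treating each layer as a thermal resistance in series:
R_copper = L/(kA) = 0.004/(386×19.2) = 5.397×10^-7 K/W
R_outer film = 1/(h_o·A) = 1/(17.5×19.2) = 0.002976 K/W
R_total = 0.002977 K/W
Q = ΔT / R_total = 42 / 0.002977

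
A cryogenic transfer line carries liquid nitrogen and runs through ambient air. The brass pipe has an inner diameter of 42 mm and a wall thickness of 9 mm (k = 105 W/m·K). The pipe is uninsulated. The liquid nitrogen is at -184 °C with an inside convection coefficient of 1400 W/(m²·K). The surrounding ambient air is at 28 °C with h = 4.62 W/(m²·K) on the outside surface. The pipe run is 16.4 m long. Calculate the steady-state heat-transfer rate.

Cylindrical conduction, so R = ln(r₂/r₁)/(2πkL) per layer, in series:
R_inner film = 1/(h_i·2πr₁L) = 1/(1400×2π×0.021×16.4) = 3.301×10^-4 K/W
R_brass pipe wall = ln(30/21)/(2π×105×16.4) = 3.297×10^-5 K/W
R_outer film = 1/(h_o·2πr_oL) = 1/(4.62×2π×0.03×16.4) = 0.07002 K/W
R_total = 0.07038 K/W
Q = ΔT/R_total = 212/0.07038

Q ≈ 3010 W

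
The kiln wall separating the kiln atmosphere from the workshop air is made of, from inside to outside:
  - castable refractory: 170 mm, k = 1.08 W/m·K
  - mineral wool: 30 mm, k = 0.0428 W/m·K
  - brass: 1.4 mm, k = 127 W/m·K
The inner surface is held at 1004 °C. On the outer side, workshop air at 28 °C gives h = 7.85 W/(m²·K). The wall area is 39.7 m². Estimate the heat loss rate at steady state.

Treating each layer as a thermal resistance in series:
R_castable refractory = L/(kA) = 0.17/(1.08×39.7) = 0.003965 K/W
R_mineral wool = L/(kA) = 0.03/(0.0428×39.7) = 0.01766 K/W
R_brass = L/(kA) = 0.0014/(127×39.7) = 2.777×10^-7 K/W
R_outer film = 1/(h_o·A) = 1/(7.85×39.7) = 0.003209 K/W
R_total = 0.02483 K/W
Q = ΔT / R_total = 976 / 0.02483

Q ≈ 39300 W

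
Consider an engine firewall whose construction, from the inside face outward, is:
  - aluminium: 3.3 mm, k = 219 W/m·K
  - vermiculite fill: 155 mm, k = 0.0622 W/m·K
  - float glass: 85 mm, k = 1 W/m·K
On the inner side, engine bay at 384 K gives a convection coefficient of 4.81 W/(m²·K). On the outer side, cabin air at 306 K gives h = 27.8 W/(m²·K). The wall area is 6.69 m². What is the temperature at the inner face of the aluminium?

T ≈ 378 K

Model the wall as resistances in series:
R_inner film = 1/(h_i·A) = 1/(4.81×6.69) = 0.03108 K/W
R_aluminium = L/(kA) = 0.0033/(219×6.69) = 2.252×10^-6 K/W
R_vermiculite fill = L/(kA) = 0.155/(0.0622×6.69) = 0.3725 K/W
R_float glass = L/(kA) = 0.085/(1×6.69) = 0.01271 K/W
R_outer film = 1/(h_o·A) = 1/(27.8×6.69) = 0.005377 K/W
R_total = 0.4217 K/W;  Q = ΔT/R_total = 78/0.4217 = 185 W
T_interface = T_inner − Q·ΣR(inner→interface) = 384 − 185×0.03108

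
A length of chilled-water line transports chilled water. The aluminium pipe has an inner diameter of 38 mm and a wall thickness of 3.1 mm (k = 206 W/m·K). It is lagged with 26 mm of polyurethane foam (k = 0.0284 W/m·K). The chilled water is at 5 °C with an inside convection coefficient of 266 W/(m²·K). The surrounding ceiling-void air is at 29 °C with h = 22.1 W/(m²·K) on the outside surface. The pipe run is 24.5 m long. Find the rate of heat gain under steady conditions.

Q ≈ 130 W

Per-layer cylindrical resistances, series-summed:
R_inner film = 1/(h_i·2πr₁L) = 1/(266×2π×0.019×24.5) = 0.001285 K/W
R_aluminium pipe wall = ln(22.1/19)/(2π×206×24.5) = 4.766×10^-6 K/W
R_polyurethane foam = ln(48.1/22.1)/(2π×0.0284×24.5) = 0.1779 K/W
R_outer film = 1/(h_o·2πr_oL) = 1/(22.1×2π×0.0481×24.5) = 0.006111 K/W
R_total = 0.1853 K/W
Q = ΔT/R_total = 24/0.1853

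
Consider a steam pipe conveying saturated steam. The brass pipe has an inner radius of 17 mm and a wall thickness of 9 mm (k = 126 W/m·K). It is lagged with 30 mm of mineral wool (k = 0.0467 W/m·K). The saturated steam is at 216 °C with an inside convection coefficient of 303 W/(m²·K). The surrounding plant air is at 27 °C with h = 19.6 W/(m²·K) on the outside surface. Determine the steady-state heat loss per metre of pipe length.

For a radial system each layer contributes R = ln(r_out/r_in)/(2πkL); films add R = 1/(hA).
R_inner film = 1/(h_i·2πr₁L) = 1/(303×2π×0.017×1) = 0.0309 K/W
R_brass pipe wall = ln(26/17)/(2π×126×1) = 5.367×10^-4 K/W
R_mineral wool = ln(56/26)/(2π×0.0467×1) = 2.615 K/W
R_outer film = 1/(h_o·2πr_oL) = 1/(19.6×2π×0.056×1) = 0.145 K/W
R_total = 2.791 K/W
Q = ΔT/R_total = 189/2.791

q′ ≈ 67.7 W/m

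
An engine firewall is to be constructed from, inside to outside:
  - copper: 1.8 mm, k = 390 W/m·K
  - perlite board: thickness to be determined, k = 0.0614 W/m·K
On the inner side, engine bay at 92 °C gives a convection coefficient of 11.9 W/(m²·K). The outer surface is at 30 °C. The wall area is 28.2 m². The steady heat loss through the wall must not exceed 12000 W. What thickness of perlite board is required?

L ≈ 3.79 mm

Model the wall as resistances in series:
R_inner film = 1/(h_i·A) = 1/(11.9×28.2) = 0.00298 K/W
R_copper = L/(kA) = 0.0018/(390×28.2) = 1.637×10^-7 K/W
Sum of the known resistances R_other = 0.00298 K/W
Required total resistance R_tot = ΔT/Q_allow = 62/12000 = 0.005167 K/W
R_perlite board = R_tot − R_other = 0.002187 K/W
L = R·k·A = 0.002187×0.0614×28.2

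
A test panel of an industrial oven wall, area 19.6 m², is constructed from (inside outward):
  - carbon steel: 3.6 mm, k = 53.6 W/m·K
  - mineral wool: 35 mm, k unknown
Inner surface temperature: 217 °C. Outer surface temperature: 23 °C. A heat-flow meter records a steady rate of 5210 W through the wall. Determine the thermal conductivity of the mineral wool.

Thermal resistances in series:
R_carbon steel = L/(kA) = 0.0036/(53.6×19.6) = 3.427×10^-6 K/W
Sum of known resistances R_other = 3.427×10^-6 K/W
Total R = ΔT/Q = 194/5210 = 0.03724 K/W
R_mineral wool = R_total − R_other = 0.03723 K/W
k = L/(R·A) = 0.035/(0.03723×19.6)

k ≈ 0.048 W/(m·K)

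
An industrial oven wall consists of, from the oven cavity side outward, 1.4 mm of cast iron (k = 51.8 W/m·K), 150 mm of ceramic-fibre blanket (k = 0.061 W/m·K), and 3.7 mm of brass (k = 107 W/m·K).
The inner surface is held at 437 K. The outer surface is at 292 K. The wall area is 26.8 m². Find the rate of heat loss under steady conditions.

Q ≈ 1580 W

Thermal resistances in series:
R_cast iron = L/(kA) = 0.0014/(51.8×26.8) = 1.008×10^-6 K/W
R_ceramic-fibre blanket = L/(kA) = 0.15/(0.061×26.8) = 0.09175 K/W
R_brass = L/(kA) = 0.0037/(107×26.8) = 1.29×10^-6 K/W
R_total = 0.09176 K/W
Q = ΔT / R_total = 145 / 0.09176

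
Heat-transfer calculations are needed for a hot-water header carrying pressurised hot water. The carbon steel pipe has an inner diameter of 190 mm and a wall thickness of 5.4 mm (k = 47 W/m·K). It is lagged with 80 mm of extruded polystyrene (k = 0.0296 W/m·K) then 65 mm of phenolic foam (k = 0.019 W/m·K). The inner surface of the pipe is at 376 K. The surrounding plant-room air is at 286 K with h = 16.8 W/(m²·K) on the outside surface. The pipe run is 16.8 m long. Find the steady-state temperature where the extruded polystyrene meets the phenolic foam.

T ≈ 327 K

For a radial system each layer contributes R = ln(r_out/r_in)/(2πkL); films add R = 1/(hA).
R_carbon steel pipe wall = ln(100.4/95)/(2π×47×16.8) = 1.114×10^-5 K/W
R_extruded polystyrene = ln(180.4/100.4)/(2π×0.0296×16.8) = 0.1876 K/W
R_phenolic foam = ln(245.4/180.4)/(2π×0.019×16.8) = 0.1534 K/W
R_outer film = 1/(h_o·2πr_oL) = 1/(16.8×2π×0.2454×16.8) = 0.002298 K/W
R_total = 0.3433 K/W
Q = ΔT/R_total = 90/0.3433
Q = 262 W
T_interface = T_inner − Q·ΣR(inner→interface) = 376 − 262×0.1876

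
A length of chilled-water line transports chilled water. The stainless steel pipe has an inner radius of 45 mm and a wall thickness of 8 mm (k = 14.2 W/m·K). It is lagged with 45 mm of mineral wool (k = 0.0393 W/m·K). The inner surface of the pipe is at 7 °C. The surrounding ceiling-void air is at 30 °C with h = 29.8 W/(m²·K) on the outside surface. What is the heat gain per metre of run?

Treating each annulus and film as a series resistance:
R_stainless steel pipe wall = ln(53/45)/(2π×14.2×1) = 0.001834 K/W
R_mineral wool = ln(98/53)/(2π×0.0393×1) = 2.489 K/W
R_outer film = 1/(h_o·2πr_oL) = 1/(29.8×2π×0.098×1) = 0.0545 K/W
R_total = 2.546 K/W
Q = ΔT/R_total = 23/2.546

q′ ≈ 9.04 W/m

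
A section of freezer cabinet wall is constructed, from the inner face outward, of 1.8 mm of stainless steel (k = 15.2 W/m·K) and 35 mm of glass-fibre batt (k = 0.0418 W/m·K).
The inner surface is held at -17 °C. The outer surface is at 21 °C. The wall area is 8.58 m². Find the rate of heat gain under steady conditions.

Using the resistance-network approach (series):
R_stainless steel = L/(kA) = 0.0018/(15.2×8.58) = 1.38×10^-5 K/W
R_glass-fibre batt = L/(kA) = 0.035/(0.0418×8.58) = 0.09759 K/W
R_total = 0.0976 K/W
Q = ΔT / R_total = 38 / 0.0976

Q ≈ 389 W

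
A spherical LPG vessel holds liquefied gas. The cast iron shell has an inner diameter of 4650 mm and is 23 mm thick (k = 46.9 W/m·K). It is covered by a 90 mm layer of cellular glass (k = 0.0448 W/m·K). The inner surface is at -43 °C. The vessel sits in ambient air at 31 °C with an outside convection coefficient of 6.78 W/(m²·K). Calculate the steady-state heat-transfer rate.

Radial (spherical) resistances in series:
R_cast iron shell = (1/2.325 − 1/2.348)/(4π×46.9) = 7.149×10^-6 K/W
R_cellular glass = (1/2.348 − 1/2.438)/(4π×0.0448) = 0.02793 K/W
R_outer film = 1/(h·4πr_o²) = 1/(6.78×4π×2.438²) = 0.001975 K/W
R_total = 0.02991 K/W
Q = ΔT/R_total = 74/0.02991

Q ≈ 2470 W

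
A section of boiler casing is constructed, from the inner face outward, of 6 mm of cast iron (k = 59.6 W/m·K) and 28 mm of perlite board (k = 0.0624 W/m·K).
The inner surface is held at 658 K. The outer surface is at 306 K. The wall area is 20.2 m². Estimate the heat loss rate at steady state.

Q ≈ 15800 W

Treating each layer as a thermal resistance in series:
R_cast iron = L/(kA) = 0.006/(59.6×20.2) = 4.984×10^-6 K/W
R_perlite board = L/(kA) = 0.028/(0.0624×20.2) = 0.02221 K/W
R_total = 0.02222 K/W
Q = ΔT / R_total = 352 / 0.02222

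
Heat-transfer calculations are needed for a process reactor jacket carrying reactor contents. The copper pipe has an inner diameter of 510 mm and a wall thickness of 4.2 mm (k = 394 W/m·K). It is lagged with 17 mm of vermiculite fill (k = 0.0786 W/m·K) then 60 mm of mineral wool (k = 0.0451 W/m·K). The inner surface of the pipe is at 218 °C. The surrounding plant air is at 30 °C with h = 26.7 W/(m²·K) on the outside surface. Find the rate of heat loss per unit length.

q′ ≈ 224 W/m

Radial resistances (cylindrical: R_cond = ln(r_o/r_i)/(2πkL), R_conv = 1/(h·2πrL)):
R_copper pipe wall = ln(259.2/255)/(2π×394×1) = 6.599×10^-6 K/W
R_vermiculite fill = ln(276.2/259.2)/(2π×0.0786×1) = 0.1286 K/W
R_mineral wool = ln(336.2/276.2)/(2π×0.0451×1) = 0.6937 K/W
R_outer film = 1/(h_o·2πr_oL) = 1/(26.7×2π×0.3362×1) = 0.01773 K/W
R_total = 0.8401 K/W
Q = ΔT/R_total = 188/0.8401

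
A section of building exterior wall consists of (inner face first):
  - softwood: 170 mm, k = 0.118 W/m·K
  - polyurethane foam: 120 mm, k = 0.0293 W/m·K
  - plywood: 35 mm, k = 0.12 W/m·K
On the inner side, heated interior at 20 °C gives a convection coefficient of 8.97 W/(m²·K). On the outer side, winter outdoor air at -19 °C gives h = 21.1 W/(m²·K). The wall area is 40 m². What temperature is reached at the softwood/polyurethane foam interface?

Treating each layer as a thermal resistance in series:
R_inner film = 1/(h_i·A) = 1/(8.97×40) = 0.002787 K/W
R_softwood = L/(kA) = 0.17/(0.118×40) = 0.03602 K/W
R_polyurethane foam = L/(kA) = 0.12/(0.0293×40) = 0.1024 K/W
R_plywood = L/(kA) = 0.035/(0.12×40) = 0.007292 K/W
R_outer film = 1/(h_o·A) = 1/(21.1×40) = 0.001185 K/W
R_total = 0.1497 K/W;  Q = ΔT/R_total = 39/0.1497 = 260.6 W
T_interface = T_inner − Q·ΣR(inner→interface) = 20 − 261×0.0388

T ≈ 9.89 °C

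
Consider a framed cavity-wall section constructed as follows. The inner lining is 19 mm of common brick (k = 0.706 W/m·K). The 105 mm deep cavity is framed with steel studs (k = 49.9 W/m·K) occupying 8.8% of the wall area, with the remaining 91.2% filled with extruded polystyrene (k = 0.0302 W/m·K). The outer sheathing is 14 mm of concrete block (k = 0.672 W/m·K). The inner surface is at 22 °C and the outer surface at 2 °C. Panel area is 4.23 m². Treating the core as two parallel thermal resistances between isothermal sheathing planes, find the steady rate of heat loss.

Q ≈ 1180 W

Sheathing layers in series; stud and cavity paths in parallel between them.
R_inner = 0.019/(0.706×4.23) = 0.006362 K/W
R_stud  = 0.105/(49.9×0.088×4.23) = 0.005653 K/W
R_cav   = 0.105/(0.0302×0.912×4.23) = 0.9013 K/W
1/R_core = 1/R_stud + 1/R_cav → R_core = 0.005618 K/W
R_outer = 0.014/(0.672×4.23) = 0.004925 K/W
R_total = 0.0169 K/W
Q = ΔT/R_total = 20/0.0169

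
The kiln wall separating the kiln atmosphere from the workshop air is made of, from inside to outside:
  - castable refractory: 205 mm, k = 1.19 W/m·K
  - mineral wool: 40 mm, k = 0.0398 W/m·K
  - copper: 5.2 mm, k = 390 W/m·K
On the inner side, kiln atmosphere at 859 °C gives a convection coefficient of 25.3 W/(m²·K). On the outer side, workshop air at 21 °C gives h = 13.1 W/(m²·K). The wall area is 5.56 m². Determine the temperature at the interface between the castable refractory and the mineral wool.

Thermal resistances in series:
R_inner film = 1/(h_i·A) = 1/(25.3×5.56) = 0.007109 K/W
R_castable refractory = L/(kA) = 0.205/(1.19×5.56) = 0.03098 K/W
R_mineral wool = L/(kA) = 0.04/(0.0398×5.56) = 0.1808 K/W
R_copper = L/(kA) = 0.0052/(390×5.56) = 2.398×10^-6 K/W
R_outer film = 1/(h_o·A) = 1/(13.1×5.56) = 0.01373 K/W
R_total = 0.2326 K/W;  Q = ΔT/R_total = 838/0.2326 = 3603 W
T_interface = T_inner − Q·ΣR(inner→interface) = 859 − 3600×0.03809

T ≈ 722 °C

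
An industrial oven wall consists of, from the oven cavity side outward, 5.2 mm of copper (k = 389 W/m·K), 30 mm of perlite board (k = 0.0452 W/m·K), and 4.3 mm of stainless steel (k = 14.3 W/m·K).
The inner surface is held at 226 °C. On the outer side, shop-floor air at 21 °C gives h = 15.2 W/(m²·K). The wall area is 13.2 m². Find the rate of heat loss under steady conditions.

Thermal resistances in series:
R_copper = L/(kA) = 0.0052/(389×13.2) = 1.013×10^-6 K/W
R_perlite board = L/(kA) = 0.03/(0.0452×13.2) = 0.05028 K/W
R_stainless steel = L/(kA) = 0.0043/(14.3×13.2) = 2.278×10^-5 K/W
R_outer film = 1/(h_o·A) = 1/(15.2×13.2) = 0.004984 K/W
R_total = 0.05529 K/W
Q = ΔT / R_total = 205 / 0.05529

Q ≈ 3710 W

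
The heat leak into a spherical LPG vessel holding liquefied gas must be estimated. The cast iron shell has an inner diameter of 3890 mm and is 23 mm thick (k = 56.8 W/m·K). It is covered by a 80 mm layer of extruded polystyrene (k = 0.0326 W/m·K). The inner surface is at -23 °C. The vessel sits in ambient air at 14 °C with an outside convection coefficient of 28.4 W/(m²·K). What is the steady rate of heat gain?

Each spherical layer contributes R = (1/r_i − 1/r_o)/(4πk):
R_cast iron shell = (1/1.945 − 1/1.968)/(4π×56.8) = 8.418×10^-6 K/W
R_extruded polystyrene = (1/1.968 − 1/2.048)/(4π×0.0326) = 0.04845 K/W
R_outer film = 1/(h·4πr_o²) = 1/(28.4×4π×2.048²) = 6.681×10^-4 K/W
R_total = 0.04913 K/W
Q = ΔT/R_total = 37/0.04913

Q ≈ 753 W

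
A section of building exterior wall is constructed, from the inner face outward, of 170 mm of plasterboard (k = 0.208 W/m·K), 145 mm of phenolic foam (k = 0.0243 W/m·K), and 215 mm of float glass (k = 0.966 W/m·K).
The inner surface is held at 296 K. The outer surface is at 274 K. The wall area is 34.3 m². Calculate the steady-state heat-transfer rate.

Series thermal resistances:
R_plasterboard = L/(kA) = 0.17/(0.208×34.3) = 0.02383 K/W
R_phenolic foam = L/(kA) = 0.145/(0.0243×34.3) = 0.174 K/W
R_float glass = L/(kA) = 0.215/(0.966×34.3) = 0.006489 K/W
R_total = 0.2043 K/W
Q = ΔT / R_total = 22 / 0.2043

Q ≈ 108 W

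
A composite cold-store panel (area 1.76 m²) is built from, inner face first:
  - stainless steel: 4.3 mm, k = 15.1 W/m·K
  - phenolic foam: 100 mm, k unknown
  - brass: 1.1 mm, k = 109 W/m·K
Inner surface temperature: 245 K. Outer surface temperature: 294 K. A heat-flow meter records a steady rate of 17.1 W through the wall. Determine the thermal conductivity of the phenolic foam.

Model the wall as resistances in series:
R_stainless steel = L/(kA) = 0.0043/(15.1×1.76) = 1.618×10^-4 K/W
R_brass = L/(kA) = 0.0011/(109×1.76) = 5.734×10^-6 K/W
Sum of known resistances R_other = 1.675×10^-4 K/W
Total R = ΔT/Q = 49/17.1 = 2.865 K/W
R_phenolic foam = R_total − R_other = 2.865 K/W
k = L/(R·A) = 0.1/(2.865×1.76)

k ≈ 0.0198 W/(m·K)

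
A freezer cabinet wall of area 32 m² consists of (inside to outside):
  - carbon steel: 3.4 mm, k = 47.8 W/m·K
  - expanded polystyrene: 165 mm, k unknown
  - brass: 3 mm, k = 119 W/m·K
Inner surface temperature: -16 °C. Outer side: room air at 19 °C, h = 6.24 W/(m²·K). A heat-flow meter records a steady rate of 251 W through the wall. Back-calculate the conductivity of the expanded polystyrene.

k ≈ 0.0384 W/(m·K)

Using the resistance-network approach (series):
R_carbon steel = L/(kA) = 0.0034/(47.8×32) = 2.223×10^-6 K/W
R_brass = L/(kA) = 0.003/(119×32) = 7.878×10^-7 K/W
R_outer film = 1/(h_o·A) = 1/(6.24×32) = 0.005008 K/W
Sum of known resistances R_other = 0.005011 K/W
Total R = ΔT/Q = 35/251 = 0.1394 K/W
R_expanded polystyrene = R_total − R_other = 0.1344 K/W
k = L/(R·A) = 0.165/(0.1344×32)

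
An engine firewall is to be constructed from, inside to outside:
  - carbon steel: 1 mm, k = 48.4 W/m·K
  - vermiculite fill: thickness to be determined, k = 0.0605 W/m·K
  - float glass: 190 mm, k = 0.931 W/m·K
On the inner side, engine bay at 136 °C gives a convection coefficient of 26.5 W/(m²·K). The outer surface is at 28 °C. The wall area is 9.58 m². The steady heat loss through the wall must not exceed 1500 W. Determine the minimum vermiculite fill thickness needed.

L ≈ 27.1 mm

Using the resistance-network approach (series):
R_inner film = 1/(h_i·A) = 1/(26.5×9.58) = 0.003939 K/W
R_carbon steel = L/(kA) = 0.001/(48.4×9.58) = 2.157×10^-6 K/W
R_float glass = L/(kA) = 0.19/(0.931×9.58) = 0.0213 K/W
Sum of the known resistances R_other = 0.02524 K/W
Required total resistance R_tot = ΔT/Q_allow = 108/1500 = 0.072 K/W
R_vermiculite fill = R_tot − R_other = 0.04676 K/W
L = R·k·A = 0.04676×0.0605×9.58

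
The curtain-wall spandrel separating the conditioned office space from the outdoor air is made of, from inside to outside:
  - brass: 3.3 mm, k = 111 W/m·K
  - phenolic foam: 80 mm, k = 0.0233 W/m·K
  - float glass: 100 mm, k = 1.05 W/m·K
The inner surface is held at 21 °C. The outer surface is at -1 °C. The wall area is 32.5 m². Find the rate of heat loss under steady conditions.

Using the resistance-network approach (series):
R_brass = L/(kA) = 0.0033/(111×32.5) = 9.148×10^-7 K/W
R_phenolic foam = L/(kA) = 0.08/(0.0233×32.5) = 0.1056 K/W
R_float glass = L/(kA) = 0.1/(1.05×32.5) = 0.00293 K/W
R_total = 0.1086 K/W
Q = ΔT / R_total = 22 / 0.1086

Q ≈ 203 W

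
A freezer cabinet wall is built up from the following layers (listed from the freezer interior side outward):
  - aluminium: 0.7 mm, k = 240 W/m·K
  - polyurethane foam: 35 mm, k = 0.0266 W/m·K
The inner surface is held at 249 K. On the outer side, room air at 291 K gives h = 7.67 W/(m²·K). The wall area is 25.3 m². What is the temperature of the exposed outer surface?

Thermal resistances in series:
R_aluminium = L/(kA) = 0.0007/(240×25.3) = 1.153×10^-7 K/W
R_polyurethane foam = L/(kA) = 0.035/(0.0266×25.3) = 0.05201 K/W
R_outer film = 1/(h_o·A) = 1/(7.67×25.3) = 0.005153 K/W
R_total = 0.05716 K/W;  Q = ΔT/R_total = 42/0.05716 = 734.8 W
T_interface = T_inner + Q·ΣR(inner→interface) = 249 + 735×0.05201

T ≈ 287 K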